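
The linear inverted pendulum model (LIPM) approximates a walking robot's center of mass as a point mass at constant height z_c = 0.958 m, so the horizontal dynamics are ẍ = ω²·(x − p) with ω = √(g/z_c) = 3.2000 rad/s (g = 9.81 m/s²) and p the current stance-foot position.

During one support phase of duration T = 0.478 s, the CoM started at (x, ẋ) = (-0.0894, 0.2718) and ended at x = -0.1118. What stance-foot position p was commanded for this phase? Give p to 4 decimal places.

ωT = 3.2000·0.478 = 1.529600; cosh(ωT) = 2.416476, sinh(ωT) = 2.199854
x(T) = p + (x₀−p)·cosh(ωT) + (ẋ₀/ω)·sinh(ωT) ⇒ p·(1 − cosh) = x(T) − x₀·cosh − (ẋ₀/ω)·sinh
numerator   = -0.1118 − (-0.0894)·2.416476 − (0.2718/3.2000)·2.199854 = -0.082617
denominator = 1 − 2.416476 = -1.416476
p = -0.082617 / -1.416476 = 0.0583

p = 0.0583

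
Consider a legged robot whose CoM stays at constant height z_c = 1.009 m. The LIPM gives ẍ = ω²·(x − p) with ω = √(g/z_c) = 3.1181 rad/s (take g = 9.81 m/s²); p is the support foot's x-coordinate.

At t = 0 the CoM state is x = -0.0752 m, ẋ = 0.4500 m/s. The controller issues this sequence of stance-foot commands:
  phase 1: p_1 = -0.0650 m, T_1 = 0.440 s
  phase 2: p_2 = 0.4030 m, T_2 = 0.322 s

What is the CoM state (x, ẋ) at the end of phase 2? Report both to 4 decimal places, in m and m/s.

phase 1: p=-0.0650, T=0.440, ωT=1.371964, cosh=2.098348, sinh=1.844739; start (x,ẋ)=(-0.075200, 0.450000) → end (x,ẋ)=(0.179827, 0.885585)
phase 2: p=0.4030, T=0.322, ωT=1.004028, cosh=1.547827, sinh=1.181427; start (x,ẋ)=(0.179827, 0.885585) → end (x,ẋ)=(0.393109, 0.548607)

x = 0.3931, ẋ = 0.5486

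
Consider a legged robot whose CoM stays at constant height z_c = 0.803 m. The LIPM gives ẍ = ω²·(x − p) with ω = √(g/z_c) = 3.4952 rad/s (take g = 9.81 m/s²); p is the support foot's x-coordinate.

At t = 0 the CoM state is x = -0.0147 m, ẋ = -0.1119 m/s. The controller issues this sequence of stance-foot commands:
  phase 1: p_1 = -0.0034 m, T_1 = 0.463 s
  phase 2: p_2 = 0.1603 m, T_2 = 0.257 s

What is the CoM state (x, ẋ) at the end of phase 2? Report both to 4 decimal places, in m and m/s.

phase 1: p=-0.0034, T=0.463, ωT=1.618278, cosh=2.621317, sinh=2.423077; start (x,ẋ)=(-0.014700, -0.111900) → end (x,ẋ)=(-0.110597, -0.389027)
phase 2: p=0.1603, T=0.257, ωT=0.898266, cosh=1.431309, sinh=1.024034; start (x,ẋ)=(-0.110597, -0.389027) → end (x,ẋ)=(-0.341415, -1.526411)

x = -0.3414, ẋ = -1.5264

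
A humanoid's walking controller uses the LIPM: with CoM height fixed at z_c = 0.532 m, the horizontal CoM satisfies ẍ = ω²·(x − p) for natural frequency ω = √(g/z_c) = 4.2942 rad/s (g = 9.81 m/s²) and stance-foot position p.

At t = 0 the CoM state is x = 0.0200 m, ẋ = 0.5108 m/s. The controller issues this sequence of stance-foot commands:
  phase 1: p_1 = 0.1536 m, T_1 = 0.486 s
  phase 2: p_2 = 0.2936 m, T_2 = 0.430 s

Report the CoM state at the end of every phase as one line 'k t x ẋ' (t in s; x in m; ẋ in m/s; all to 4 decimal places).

1 0.4860 0.0789 -0.1863
2 0.9160 -0.5377 -3.4538

phase 1: p=0.1536, T=0.486, ωT=2.086981, cosh=4.092303, sinh=3.968242; start (x,ẋ)=(0.020000, 0.510800) → end (x,ẋ)=(0.078895, -0.186252)
phase 2: p=0.2936, T=0.430, ωT=1.846506, cosh=3.247712, sinh=3.089925; start (x,ẋ)=(0.078895, -0.186252) → end (x,ẋ)=(-0.537719, -3.453759)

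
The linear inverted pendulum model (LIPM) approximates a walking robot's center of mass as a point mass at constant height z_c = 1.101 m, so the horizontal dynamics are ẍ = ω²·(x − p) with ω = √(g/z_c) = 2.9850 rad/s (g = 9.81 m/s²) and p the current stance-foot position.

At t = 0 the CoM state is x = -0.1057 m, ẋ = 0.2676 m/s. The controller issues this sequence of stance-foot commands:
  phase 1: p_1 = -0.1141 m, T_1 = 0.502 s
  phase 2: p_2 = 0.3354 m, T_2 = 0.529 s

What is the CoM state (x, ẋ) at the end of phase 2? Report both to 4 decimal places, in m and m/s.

phase 1: p=-0.1141, T=0.502, ωT=1.498470, cosh=2.349155, sinh=2.125683; start (x,ẋ)=(-0.105700, 0.267600) → end (x,ẋ)=(0.096197, 0.681933)
phase 2: p=0.3354, T=0.529, ωT=1.579065, cosh=2.528293, sinh=2.322125; start (x,ẋ)=(0.096197, 0.681933) → end (x,ẋ)=(0.261121, 0.066078)

x = 0.2611, ẋ = 0.0661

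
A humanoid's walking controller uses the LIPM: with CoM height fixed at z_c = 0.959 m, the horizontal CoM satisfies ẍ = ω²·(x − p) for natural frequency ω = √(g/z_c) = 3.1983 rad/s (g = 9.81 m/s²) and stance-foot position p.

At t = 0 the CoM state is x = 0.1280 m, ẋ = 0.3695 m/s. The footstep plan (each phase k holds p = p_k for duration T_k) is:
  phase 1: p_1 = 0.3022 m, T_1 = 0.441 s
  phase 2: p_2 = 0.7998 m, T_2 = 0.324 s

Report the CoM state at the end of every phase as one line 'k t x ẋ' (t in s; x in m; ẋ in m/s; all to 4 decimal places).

phase 1: p=0.3022, T=0.441, ωT=1.410450, cosh=2.170917, sinh=1.926883; start (x,ẋ)=(0.128000, 0.369500) → end (x,ẋ)=(0.146639, -0.271398)
phase 2: p=0.7998, T=0.324, ωT=1.036249, cosh=1.586704, sinh=1.231921; start (x,ẋ)=(0.146639, -0.271398) → end (x,ẋ)=(-0.341109, -3.004115)

1 0.4410 0.1466 -0.2714
2 0.7650 -0.3411 -3.0041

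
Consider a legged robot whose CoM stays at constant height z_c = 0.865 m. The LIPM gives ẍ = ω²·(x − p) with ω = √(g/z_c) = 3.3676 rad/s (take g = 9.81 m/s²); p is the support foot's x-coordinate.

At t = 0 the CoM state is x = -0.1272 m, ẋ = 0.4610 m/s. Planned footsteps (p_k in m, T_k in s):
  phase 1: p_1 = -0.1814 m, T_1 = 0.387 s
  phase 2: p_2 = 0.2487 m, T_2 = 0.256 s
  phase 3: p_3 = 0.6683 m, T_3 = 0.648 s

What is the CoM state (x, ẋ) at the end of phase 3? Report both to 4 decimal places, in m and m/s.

phase 1: p=-0.1814, T=0.387, ωT=1.303261, cosh=1.976463, sinh=1.704819; start (x,ẋ)=(-0.127200, 0.461000) → end (x,ẋ)=(0.159102, 1.222320)
phase 2: p=0.2487, T=0.256, ωT=0.862106, cosh=1.395207, sinh=0.972935; start (x,ẋ)=(0.159102, 1.222320) → end (x,ẋ)=(0.476833, 1.411824)
phase 3: p=0.6683, T=0.648, ωT=2.182205, cosh=4.489312, sinh=4.376520; start (x,ẋ)=(0.476833, 1.411824) → end (x,ẋ)=(1.643545, 3.516206)

x = 1.6435, ẋ = 3.5162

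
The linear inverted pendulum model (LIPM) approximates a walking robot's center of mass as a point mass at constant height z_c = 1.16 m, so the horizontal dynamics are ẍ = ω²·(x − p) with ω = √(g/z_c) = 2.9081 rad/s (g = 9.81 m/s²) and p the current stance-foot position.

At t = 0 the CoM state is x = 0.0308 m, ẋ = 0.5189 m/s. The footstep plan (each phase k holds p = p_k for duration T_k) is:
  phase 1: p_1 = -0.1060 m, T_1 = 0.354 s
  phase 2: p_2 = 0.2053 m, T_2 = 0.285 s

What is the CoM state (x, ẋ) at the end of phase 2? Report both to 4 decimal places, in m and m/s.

x = 0.7883, ẋ = 2.1096

phase 1: p=-0.1060, T=0.354, ωT=1.029467, cosh=1.578386, sinh=1.221189; start (x,ẋ)=(0.030800, 0.518900) → end (x,ẋ)=(0.327823, 1.304847)
phase 2: p=0.2053, T=0.285, ωT=0.828808, cosh=1.363579, sinh=0.927009; start (x,ẋ)=(0.327823, 1.304847) → end (x,ẋ)=(0.788314, 2.109564)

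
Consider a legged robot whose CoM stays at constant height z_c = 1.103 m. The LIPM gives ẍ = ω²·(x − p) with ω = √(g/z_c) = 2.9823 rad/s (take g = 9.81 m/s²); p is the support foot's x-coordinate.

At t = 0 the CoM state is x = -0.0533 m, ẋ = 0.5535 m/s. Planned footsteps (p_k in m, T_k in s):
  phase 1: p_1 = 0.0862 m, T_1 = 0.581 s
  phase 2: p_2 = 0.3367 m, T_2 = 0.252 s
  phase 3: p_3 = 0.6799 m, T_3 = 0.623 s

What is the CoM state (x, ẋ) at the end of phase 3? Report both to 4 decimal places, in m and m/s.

x = -0.3889, ẋ = -2.9602

phase 1: p=0.0862, T=0.581, ωT=1.732716, cosh=2.916400, sinh=2.739596; start (x,ẋ)=(-0.053300, 0.553500) → end (x,ẋ)=(0.187818, 0.474471)
phase 2: p=0.3367, T=0.252, ωT=0.751540, cosh=1.295951, sinh=0.824311; start (x,ẋ)=(0.187818, 0.474471) → end (x,ẋ)=(0.274900, 0.248887)
phase 3: p=0.6799, T=0.623, ωT=1.857973, cosh=3.283358, sinh=3.127370; start (x,ẋ)=(0.274900, 0.248887) → end (x,ẋ)=(-0.388866, -2.960151)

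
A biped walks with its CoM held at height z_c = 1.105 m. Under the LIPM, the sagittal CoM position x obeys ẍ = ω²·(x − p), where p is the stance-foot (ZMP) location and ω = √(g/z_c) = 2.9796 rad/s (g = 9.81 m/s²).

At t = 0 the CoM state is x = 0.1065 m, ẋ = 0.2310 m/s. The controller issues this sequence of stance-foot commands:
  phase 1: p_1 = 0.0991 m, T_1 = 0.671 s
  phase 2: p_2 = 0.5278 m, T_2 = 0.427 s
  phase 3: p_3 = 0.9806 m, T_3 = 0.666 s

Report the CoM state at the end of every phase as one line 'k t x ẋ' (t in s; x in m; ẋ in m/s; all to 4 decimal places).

phase 1: p=0.0991, T=0.671, ωT=1.999312, cosh=3.759700, sinh=3.624271; start (x,ẋ)=(0.106500, 0.231000) → end (x,ẋ)=(0.407901, 0.948402)
phase 2: p=0.5278, T=0.427, ωT=1.272289, cosh=1.924601, sinh=1.644412; start (x,ẋ)=(0.407901, 0.948402) → end (x,ẋ)=(0.820457, 1.237830)
phase 3: p=0.9806, T=0.666, ωT=1.984414, cosh=3.706121, sinh=3.568660; start (x,ẋ)=(0.820457, 1.237830) → end (x,ẋ)=(1.869636, 2.884717)

1 0.6710 0.4079 0.9484
2 1.0980 0.8205 1.2378
3 1.7640 1.8696 2.8847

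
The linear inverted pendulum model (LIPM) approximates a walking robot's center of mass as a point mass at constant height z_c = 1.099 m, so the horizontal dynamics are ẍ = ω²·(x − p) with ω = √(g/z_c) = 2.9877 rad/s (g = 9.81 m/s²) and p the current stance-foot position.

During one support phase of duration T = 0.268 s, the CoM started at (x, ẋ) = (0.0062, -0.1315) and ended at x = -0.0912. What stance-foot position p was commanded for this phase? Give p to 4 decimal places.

ωT = 2.9877·0.268 = 0.800704; cosh(ωT) = 1.338060, sinh(ωT) = 0.889047
x(T) = p + (x₀−p)·cosh(ωT) + (ẋ₀/ω)·sinh(ωT) ⇒ p·(1 − cosh) = x(T) − x₀·cosh − (ẋ₀/ω)·sinh
numerator   = -0.0912 − (0.0062)·1.338060 − (-0.1315/2.9877)·0.889047 = -0.060366
denominator = 1 − 1.338060 = -0.338060
p = -0.060366 / -0.338060 = 0.1786

p = 0.1786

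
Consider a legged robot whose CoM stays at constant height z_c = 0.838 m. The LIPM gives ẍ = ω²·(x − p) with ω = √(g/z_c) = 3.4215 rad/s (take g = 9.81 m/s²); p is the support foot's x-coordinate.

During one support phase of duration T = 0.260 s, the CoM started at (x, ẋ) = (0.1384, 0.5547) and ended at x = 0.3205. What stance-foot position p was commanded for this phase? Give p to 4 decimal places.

ωT = 3.4215·0.260 = 0.889590; cosh(ωT) = 1.422478, sinh(ωT) = 1.011654
x(T) = p + (x₀−p)·cosh(ωT) + (ẋ₀/ω)·sinh(ωT) ⇒ p·(1 − cosh) = x(T) − x₀·cosh − (ẋ₀/ω)·sinh
numerator   = 0.3205 − (0.1384)·1.422478 − (0.5547/3.4215)·1.011654 = -0.040382
denominator = 1 − 1.422478 = -0.422478
p = -0.040382 / -0.422478 = 0.0956

p = 0.0956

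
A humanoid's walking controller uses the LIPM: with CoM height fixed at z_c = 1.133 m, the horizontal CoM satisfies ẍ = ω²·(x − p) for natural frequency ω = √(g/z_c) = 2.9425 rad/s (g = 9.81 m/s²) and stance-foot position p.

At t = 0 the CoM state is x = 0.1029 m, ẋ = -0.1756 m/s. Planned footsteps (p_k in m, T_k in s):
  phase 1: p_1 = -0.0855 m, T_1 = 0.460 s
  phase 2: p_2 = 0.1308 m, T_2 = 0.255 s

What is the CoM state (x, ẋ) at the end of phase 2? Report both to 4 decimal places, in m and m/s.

x = 0.3935, ẋ = 0.9844

phase 1: p=-0.0855, T=0.460, ωT=1.353550, cosh=2.064733, sinh=1.806411; start (x,ẋ)=(0.102900, -0.175600) → end (x,ẋ)=(0.195694, 0.638848)
phase 2: p=0.1308, T=0.255, ωT=0.750337, cosh=1.294961, sinh=0.822754; start (x,ẋ)=(0.195694, 0.638848) → end (x,ẋ)=(0.393464, 0.984388)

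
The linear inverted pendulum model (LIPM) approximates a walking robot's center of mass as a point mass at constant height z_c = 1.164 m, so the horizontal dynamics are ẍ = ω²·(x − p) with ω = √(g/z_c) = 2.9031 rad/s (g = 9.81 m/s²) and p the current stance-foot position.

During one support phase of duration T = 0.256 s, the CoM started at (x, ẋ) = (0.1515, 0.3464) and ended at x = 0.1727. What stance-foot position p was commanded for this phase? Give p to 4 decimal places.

ωT = 2.9031·0.256 = 0.743194; cosh(ωT) = 1.289116, sinh(ωT) = 0.813524
x(T) = p + (x₀−p)·cosh(ωT) + (ẋ₀/ω)·sinh(ωT) ⇒ p·(1 − cosh) = x(T) − x₀·cosh − (ẋ₀/ω)·sinh
numerator   = 0.1727 − (0.1515)·1.289116 − (0.3464/2.9031)·0.813524 = -0.119671
denominator = 1 − 1.289116 = -0.289116
p = -0.119671 / -0.289116 = 0.4139

p = 0.4139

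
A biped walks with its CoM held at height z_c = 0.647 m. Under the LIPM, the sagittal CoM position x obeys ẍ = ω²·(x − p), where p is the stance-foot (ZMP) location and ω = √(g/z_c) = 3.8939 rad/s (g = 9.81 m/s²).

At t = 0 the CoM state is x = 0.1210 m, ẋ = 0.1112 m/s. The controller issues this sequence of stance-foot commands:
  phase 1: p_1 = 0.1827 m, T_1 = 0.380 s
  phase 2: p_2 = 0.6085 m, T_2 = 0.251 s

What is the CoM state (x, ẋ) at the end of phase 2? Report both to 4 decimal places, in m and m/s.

x = -0.2346, ẋ = -2.6291

phase 1: p=0.1827, T=0.380, ωT=1.479682, cosh=2.309630, sinh=2.081919; start (x,ẋ)=(0.121000, 0.111200) → end (x,ẋ)=(0.099650, -0.243358)
phase 2: p=0.6085, T=0.251, ωT=0.977369, cosh=1.516877, sinh=1.140578; start (x,ẋ)=(0.099650, -0.243358) → end (x,ẋ)=(-0.234646, -2.629096)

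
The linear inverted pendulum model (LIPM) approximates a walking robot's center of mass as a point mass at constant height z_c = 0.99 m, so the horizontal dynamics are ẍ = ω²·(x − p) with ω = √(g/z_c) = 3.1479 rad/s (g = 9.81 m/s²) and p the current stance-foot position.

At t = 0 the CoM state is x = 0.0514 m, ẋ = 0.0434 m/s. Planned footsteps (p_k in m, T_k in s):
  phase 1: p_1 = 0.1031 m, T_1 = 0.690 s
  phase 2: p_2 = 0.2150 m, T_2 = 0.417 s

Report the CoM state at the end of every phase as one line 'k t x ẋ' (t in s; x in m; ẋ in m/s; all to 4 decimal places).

1 0.6900 -0.0670 -0.5120
2 1.1070 -0.6272 -2.5501

phase 1: p=0.1031, T=0.690, ωT=2.172051, cosh=4.445105, sinh=4.331161; start (x,ẋ)=(0.051400, 0.043400) → end (x,ẋ)=(-0.066998, -0.511963)
phase 2: p=0.2150, T=0.417, ωT=1.312674, cosh=1.992599, sinh=1.723499; start (x,ẋ)=(-0.066998, -0.511963) → end (x,ẋ)=(-0.627213, -2.550093)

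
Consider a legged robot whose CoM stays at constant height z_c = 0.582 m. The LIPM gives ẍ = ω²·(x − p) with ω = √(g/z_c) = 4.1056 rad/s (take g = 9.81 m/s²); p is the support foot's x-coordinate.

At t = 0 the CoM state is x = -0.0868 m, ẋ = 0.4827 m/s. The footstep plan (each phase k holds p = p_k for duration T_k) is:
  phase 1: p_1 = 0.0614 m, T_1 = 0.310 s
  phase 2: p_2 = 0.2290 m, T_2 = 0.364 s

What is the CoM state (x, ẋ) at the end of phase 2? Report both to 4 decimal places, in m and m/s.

x = -0.4153, ẋ = -2.4225

phase 1: p=0.0614, T=0.310, ωT=1.272736, cosh=1.925336, sinh=1.645272; start (x,ẋ)=(-0.086800, 0.482700) → end (x,ẋ)=(-0.030498, -0.071706)
phase 2: p=0.2290, T=0.364, ωT=1.494438, cosh=2.340604, sinh=2.116229; start (x,ẋ)=(-0.030498, -0.071706) → end (x,ẋ)=(-0.415344, -2.422458)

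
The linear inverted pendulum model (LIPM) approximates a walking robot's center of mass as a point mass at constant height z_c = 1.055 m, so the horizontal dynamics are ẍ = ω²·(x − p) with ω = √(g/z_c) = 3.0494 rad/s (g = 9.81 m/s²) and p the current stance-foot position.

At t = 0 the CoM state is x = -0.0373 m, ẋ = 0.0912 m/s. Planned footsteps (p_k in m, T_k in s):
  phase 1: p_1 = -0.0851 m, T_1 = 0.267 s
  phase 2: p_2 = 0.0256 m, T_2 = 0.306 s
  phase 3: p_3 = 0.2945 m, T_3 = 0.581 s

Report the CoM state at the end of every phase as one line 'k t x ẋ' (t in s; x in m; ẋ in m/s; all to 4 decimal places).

1 0.2670 0.0066 0.2554
2 0.5730 0.0877 0.3125
3 1.1540 -0.0387 -0.8557

phase 1: p=-0.0851, T=0.267, ωT=0.814190, cosh=1.350172, sinh=0.907174; start (x,ẋ)=(-0.037300, 0.091200) → end (x,ẋ)=(0.006570, 0.255367)
phase 2: p=0.0256, T=0.306, ωT=0.933116, cosh=1.467873, sinh=1.074547; start (x,ẋ)=(0.006570, 0.255367) → end (x,ẋ)=(0.087652, 0.312488)
phase 3: p=0.2945, T=0.581, ωT=1.771701, cosh=3.025447, sinh=2.855404; start (x,ẋ)=(0.087652, 0.312488) → end (x,ẋ)=(-0.038700, -0.855667)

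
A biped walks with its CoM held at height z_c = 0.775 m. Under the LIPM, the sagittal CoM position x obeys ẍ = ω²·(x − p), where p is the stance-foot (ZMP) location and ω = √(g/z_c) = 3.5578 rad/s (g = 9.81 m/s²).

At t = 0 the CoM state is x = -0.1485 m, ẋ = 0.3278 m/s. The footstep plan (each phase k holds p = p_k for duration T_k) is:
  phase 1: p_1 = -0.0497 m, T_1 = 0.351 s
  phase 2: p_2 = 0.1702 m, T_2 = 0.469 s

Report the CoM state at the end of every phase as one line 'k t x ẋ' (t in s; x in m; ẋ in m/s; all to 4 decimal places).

phase 1: p=-0.0497, T=0.351, ωT=1.248788, cosh=1.886483, sinh=1.599631; start (x,ẋ)=(-0.148500, 0.327800) → end (x,ẋ)=(-0.088702, 0.056102)
phase 2: p=0.1702, T=0.469, ωT=1.668608, cosh=2.746644, sinh=2.558135; start (x,ẋ)=(-0.088702, 0.056102) → end (x,ẋ)=(-0.500572, -2.202258)

1 0.3510 -0.0887 0.0561
2 0.8200 -0.5006 -2.2023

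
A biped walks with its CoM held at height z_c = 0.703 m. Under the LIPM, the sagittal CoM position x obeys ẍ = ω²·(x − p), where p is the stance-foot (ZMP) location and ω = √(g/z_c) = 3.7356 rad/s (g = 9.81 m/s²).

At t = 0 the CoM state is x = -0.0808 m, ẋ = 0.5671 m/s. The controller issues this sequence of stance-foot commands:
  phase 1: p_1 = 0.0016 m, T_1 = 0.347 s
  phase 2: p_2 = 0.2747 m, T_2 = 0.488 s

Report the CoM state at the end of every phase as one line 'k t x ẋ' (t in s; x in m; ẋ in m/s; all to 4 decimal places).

1 0.3470 0.0964 0.5936
2 0.8350 0.1875 -0.1222

phase 1: p=0.0016, T=0.347, ωT=1.296253, cosh=1.964565, sinh=1.691010; start (x,ẋ)=(-0.080800, 0.567100) → end (x,ẋ)=(0.096431, 0.593589)
phase 2: p=0.2747, T=0.488, ωT=1.822973, cosh=3.175889, sinh=3.014344; start (x,ẋ)=(0.096431, 0.593589) → end (x,ẋ)=(0.187520, -0.122200)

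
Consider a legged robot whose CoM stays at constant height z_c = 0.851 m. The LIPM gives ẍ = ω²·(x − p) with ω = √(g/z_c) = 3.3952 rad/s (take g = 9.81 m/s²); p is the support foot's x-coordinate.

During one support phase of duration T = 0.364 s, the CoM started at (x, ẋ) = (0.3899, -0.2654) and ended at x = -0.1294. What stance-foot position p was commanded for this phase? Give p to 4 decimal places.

ωT = 3.3952·0.364 = 1.235853; cosh(ωT) = 1.865949, sinh(ωT) = 1.575363
x(T) = p + (x₀−p)·cosh(ωT) + (ẋ₀/ω)·sinh(ωT) ⇒ p·(1 − cosh) = x(T) − x₀·cosh − (ẋ₀/ω)·sinh
numerator   = -0.1294 − (0.3899)·1.865949 − (-0.2654/3.3952)·1.575363 = -0.733789
denominator = 1 − 1.865949 = -0.865949
p = -0.733789 / -0.865949 = 0.8474

p = 0.8474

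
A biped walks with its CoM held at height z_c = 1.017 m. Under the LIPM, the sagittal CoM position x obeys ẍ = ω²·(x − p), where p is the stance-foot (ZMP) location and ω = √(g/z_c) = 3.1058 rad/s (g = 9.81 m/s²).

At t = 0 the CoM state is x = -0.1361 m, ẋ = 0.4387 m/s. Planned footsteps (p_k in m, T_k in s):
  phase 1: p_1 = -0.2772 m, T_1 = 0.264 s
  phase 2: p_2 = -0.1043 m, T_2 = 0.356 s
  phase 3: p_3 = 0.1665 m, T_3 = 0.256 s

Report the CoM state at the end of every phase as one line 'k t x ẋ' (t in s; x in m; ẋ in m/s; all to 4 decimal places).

phase 1: p=-0.2772, T=0.264, ωT=0.819931, cosh=1.355403, sinh=0.914941; start (x,ẋ)=(-0.136100, 0.438700) → end (x,ẋ)=(0.043284, 0.995568)
phase 2: p=-0.1043, T=0.356, ωT=1.105665, cosh=1.676112, sinh=1.345121; start (x,ẋ)=(0.043284, 0.995568) → end (x,ẋ)=(0.574248, 2.285243)
phase 3: p=0.1665, T=0.256, ωT=0.795085, cosh=1.333086, sinh=0.881543; start (x,ẋ)=(0.574248, 2.285243) → end (x,ẋ)=(1.358701, 4.162798)

1 0.2640 0.0433 0.9956
2 0.6200 0.5742 2.2852
3 0.8760 1.3587 4.1628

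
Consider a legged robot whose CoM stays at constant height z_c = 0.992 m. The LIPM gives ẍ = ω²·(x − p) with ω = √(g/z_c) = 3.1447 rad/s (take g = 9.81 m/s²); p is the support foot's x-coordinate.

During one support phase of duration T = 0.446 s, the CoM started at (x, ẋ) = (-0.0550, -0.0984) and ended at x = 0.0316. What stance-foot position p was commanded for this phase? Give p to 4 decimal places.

ωT = 3.1447·0.446 = 1.402536; cosh(ωT) = 2.155735, sinh(ωT) = 1.909763
x(T) = p + (x₀−p)·cosh(ωT) + (ẋ₀/ω)·sinh(ωT) ⇒ p·(1 − cosh) = x(T) − x₀·cosh − (ẋ₀/ω)·sinh
numerator   = 0.0316 − (-0.0550)·2.155735 − (-0.0984/3.1447)·1.909763 = 0.209923
denominator = 1 − 2.155735 = -1.155735
p = 0.209923 / -1.155735 = -0.1816

p = -0.1816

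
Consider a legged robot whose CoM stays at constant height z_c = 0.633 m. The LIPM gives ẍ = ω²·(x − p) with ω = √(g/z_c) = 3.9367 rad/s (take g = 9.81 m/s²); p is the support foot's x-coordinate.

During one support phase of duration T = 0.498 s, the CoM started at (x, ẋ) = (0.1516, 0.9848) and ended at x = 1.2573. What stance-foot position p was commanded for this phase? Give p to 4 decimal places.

ωT = 3.9367·0.498 = 1.960477; cosh(ωT) = 3.621751, sinh(ωT) = 3.480960
x(T) = p + (x₀−p)·cosh(ωT) + (ẋ₀/ω)·sinh(ωT) ⇒ p·(1 − cosh) = x(T) − x₀·cosh − (ẋ₀/ω)·sinh
numerator   = 1.2573 − (0.1516)·3.621751 − (0.9848/3.9367)·3.480960 = -0.162550
denominator = 1 − 3.621751 = -2.621751
p = -0.162550 / -2.621751 = 0.0620

p = 0.0620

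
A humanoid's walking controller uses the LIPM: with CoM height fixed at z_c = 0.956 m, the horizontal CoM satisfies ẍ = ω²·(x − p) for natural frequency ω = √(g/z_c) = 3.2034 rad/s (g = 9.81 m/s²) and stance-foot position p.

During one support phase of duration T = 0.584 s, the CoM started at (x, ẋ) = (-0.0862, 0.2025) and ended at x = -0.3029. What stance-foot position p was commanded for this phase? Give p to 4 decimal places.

p = 0.0933

ωT = 3.2034·0.584 = 1.870786; cosh(ωT) = 3.323699, sinh(ωT) = 3.169696
x(T) = p + (x₀−p)·cosh(ωT) + (ẋ₀/ω)·sinh(ωT) ⇒ p·(1 − cosh) = x(T) − x₀·cosh − (ẋ₀/ω)·sinh
numerator   = -0.3029 − (-0.0862)·3.323699 − (0.2025/3.2034)·3.169696 = -0.216767
denominator = 1 − 3.323699 = -2.323699
p = -0.216767 / -2.323699 = 0.0933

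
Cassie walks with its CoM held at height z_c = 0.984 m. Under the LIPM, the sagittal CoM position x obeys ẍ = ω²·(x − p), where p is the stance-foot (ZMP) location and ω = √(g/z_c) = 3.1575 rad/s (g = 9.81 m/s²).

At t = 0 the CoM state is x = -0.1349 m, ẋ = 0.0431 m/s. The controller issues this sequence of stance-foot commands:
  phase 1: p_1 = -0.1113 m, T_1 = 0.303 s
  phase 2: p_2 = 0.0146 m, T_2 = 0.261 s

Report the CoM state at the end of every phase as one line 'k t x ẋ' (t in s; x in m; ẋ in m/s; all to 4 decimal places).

1 0.3030 -0.1314 -0.0183
2 0.5640 -0.1892 -0.4493

phase 1: p=-0.1113, T=0.303, ωT=0.956723, cosh=1.493650, sinh=1.109500; start (x,ẋ)=(-0.134900, 0.043100) → end (x,ẋ)=(-0.131405, -0.018300)
phase 2: p=0.0146, T=0.261, ωT=0.824108, cosh=1.359236, sinh=0.920609; start (x,ẋ)=(-0.131405, -0.018300) → end (x,ẋ)=(-0.189191, -0.449287)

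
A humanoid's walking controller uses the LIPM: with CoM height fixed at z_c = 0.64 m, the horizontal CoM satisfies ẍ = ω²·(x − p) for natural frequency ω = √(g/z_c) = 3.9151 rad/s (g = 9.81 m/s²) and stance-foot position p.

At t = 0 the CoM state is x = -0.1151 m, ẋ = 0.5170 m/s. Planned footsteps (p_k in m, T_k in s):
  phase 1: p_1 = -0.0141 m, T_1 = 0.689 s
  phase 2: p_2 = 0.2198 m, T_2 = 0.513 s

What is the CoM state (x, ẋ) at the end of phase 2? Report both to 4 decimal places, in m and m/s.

phase 1: p=-0.0141, T=0.689, ωT=2.697504, cosh=7.455005, sinh=7.387632; start (x,ẋ)=(-0.115100, 0.517000) → end (x,ẋ)=(0.208502, 0.932983)
phase 2: p=0.2198, T=0.513, ωT=2.008446, cosh=3.792964, sinh=3.658767; start (x,ẋ)=(0.208502, 0.932983) → end (x,ẋ)=(1.048845, 3.376933)

x = 1.0488, ẋ = 3.3769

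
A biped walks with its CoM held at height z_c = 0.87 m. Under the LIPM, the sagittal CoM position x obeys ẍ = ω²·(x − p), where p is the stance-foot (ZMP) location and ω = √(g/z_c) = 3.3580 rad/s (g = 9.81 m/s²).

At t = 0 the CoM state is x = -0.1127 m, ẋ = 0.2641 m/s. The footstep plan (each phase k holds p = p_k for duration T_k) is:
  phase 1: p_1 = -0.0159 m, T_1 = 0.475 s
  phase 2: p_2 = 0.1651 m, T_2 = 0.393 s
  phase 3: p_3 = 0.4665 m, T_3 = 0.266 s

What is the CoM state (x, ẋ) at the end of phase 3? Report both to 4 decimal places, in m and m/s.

phase 1: p=-0.0159, T=0.475, ωT=1.595050, cosh=2.565737, sinh=2.362839; start (x,ẋ)=(-0.112700, 0.264100) → end (x,ẋ)=(-0.078431, -0.090440)
phase 2: p=0.1651, T=0.393, ωT=1.319694, cosh=2.004747, sinh=1.737530; start (x,ẋ)=(-0.078431, -0.090440) → end (x,ẋ)=(-0.369914, -1.602220)
phase 3: p=0.4665, T=0.266, ωT=0.893228, cosh=1.426168, sinh=1.016835; start (x,ẋ)=(-0.369914, -1.602220) → end (x,ẋ)=(-1.211534, -5.140997)

x = -1.2115, ẋ = -5.1410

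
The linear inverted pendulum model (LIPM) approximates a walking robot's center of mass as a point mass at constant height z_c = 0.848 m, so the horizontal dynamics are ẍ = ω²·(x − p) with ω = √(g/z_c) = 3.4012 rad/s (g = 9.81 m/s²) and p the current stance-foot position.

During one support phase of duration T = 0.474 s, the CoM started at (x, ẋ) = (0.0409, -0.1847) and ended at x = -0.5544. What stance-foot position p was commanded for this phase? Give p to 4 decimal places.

ωT = 3.4012·0.474 = 1.612169; cosh(ωT) = 2.606564, sinh(ωT) = 2.407109
x(T) = p + (x₀−p)·cosh(ωT) + (ẋ₀/ω)·sinh(ωT) ⇒ p·(1 − cosh) = x(T) − x₀·cosh − (ẋ₀/ω)·sinh
numerator   = -0.5544 − (0.0409)·2.606564 − (-0.1847/3.4012)·2.407109 = -0.530292
denominator = 1 − 2.606564 = -1.606564
p = -0.530292 / -1.606564 = 0.3301

p = 0.3301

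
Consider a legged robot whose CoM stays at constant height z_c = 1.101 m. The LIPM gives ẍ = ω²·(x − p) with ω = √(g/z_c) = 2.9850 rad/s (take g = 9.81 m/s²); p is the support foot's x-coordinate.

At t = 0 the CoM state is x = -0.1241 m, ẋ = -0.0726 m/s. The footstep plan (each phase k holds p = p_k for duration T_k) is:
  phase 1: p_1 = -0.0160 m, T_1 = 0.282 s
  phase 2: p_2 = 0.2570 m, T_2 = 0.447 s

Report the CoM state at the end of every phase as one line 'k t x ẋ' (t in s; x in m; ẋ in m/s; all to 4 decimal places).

1 0.2820 -0.1877 -0.4047
2 0.7290 -0.8855 -3.1672

phase 1: p=-0.0160, T=0.282, ωT=0.841770, cosh=1.375709, sinh=0.944762; start (x,ẋ)=(-0.124100, -0.072600) → end (x,ẋ)=(-0.187692, -0.404731)
phase 2: p=0.2570, T=0.447, ωT=1.334295, cosh=2.030331, sinh=1.766987; start (x,ẋ)=(-0.187692, -0.404731) → end (x,ẋ)=(-0.885455, -3.167247)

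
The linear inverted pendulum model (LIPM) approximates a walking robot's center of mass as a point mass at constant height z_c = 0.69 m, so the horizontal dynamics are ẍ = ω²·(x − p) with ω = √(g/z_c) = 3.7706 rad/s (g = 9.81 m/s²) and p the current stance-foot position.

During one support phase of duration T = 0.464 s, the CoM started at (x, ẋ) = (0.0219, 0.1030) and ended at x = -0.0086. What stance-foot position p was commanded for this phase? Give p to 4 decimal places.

p = 0.0763

ωT = 3.7706·0.464 = 1.749558; cosh(ωT) = 2.962956, sinh(ωT) = 2.789106
x(T) = p + (x₀−p)·cosh(ωT) + (ẋ₀/ω)·sinh(ωT) ⇒ p·(1 − cosh) = x(T) − x₀·cosh − (ẋ₀/ω)·sinh
numerator   = -0.0086 − (0.0219)·2.962956 − (0.1030/3.7706)·2.789106 = -0.149678
denominator = 1 − 2.962956 = -1.962956
p = -0.149678 / -1.962956 = 0.0763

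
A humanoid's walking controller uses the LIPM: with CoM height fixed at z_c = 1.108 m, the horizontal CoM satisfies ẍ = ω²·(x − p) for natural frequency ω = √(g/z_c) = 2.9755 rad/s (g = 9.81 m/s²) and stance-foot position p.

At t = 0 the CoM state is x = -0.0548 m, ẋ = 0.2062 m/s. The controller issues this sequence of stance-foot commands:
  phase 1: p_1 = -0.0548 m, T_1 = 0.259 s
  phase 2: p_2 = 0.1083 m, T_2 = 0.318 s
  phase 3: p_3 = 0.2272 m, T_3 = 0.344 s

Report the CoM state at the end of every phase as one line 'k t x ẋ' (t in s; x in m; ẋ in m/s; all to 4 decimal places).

1 0.2590 0.0041 0.2705
2 0.5770 0.0532 0.0616
3 0.9210 -0.0210 -0.5304

phase 1: p=-0.0548, T=0.259, ωT=0.770655, cosh=1.311945, sinh=0.849235; start (x,ẋ)=(-0.054800, 0.206200) → end (x,ẋ)=(0.004051, 0.270523)
phase 2: p=0.1083, T=0.318, ωT=0.946209, cosh=1.482068, sinh=1.093858; start (x,ẋ)=(0.004051, 0.270523) → end (x,ẋ)=(0.053247, 0.061628)
phase 3: p=0.2272, T=0.344, ωT=1.023572, cosh=1.571214, sinh=1.211905; start (x,ẋ)=(0.053247, 0.061628) → end (x,ẋ)=(-0.021017, -0.530449)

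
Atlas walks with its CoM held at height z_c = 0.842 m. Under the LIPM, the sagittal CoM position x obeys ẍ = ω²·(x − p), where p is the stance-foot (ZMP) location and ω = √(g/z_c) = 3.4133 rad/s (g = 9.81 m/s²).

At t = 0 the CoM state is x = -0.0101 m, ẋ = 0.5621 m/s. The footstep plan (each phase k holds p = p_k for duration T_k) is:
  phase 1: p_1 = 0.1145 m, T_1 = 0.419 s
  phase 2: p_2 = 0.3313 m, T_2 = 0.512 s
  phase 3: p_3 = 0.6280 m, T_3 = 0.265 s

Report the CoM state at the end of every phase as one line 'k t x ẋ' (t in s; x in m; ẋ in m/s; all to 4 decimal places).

phase 1: p=0.1145, T=0.419, ωT=1.430173, cosh=2.209344, sinh=1.970077; start (x,ẋ)=(-0.010100, 0.562100) → end (x,ẋ)=(0.163647, 0.404004)
phase 2: p=0.3313, T=0.512, ωT=1.747610, cosh=2.957527, sinh=2.783337; start (x,ẋ)=(0.163647, 0.404004) → end (x,ẋ)=(0.164901, -0.397914)
phase 3: p=0.6280, T=0.265, ωT=0.904525, cosh=1.437746, sinh=1.033011; start (x,ẋ)=(0.164901, -0.397914) → end (x,ẋ)=(-0.158244, -2.204974)

1 0.4190 0.1636 0.4040
2 0.9310 0.1649 -0.3979
3 1.1960 -0.1582 -2.2050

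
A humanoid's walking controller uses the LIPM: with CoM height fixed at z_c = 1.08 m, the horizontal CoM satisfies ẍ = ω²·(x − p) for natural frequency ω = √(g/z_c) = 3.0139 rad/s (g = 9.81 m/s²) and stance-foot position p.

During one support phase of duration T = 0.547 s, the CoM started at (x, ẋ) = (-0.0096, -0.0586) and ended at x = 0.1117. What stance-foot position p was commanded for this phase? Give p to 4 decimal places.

p = -0.1098

ωT = 3.0139·0.547 = 1.648603; cosh(ωT) = 2.696015, sinh(ωT) = 2.503697
x(T) = p + (x₀−p)·cosh(ωT) + (ẋ₀/ω)·sinh(ωT) ⇒ p·(1 − cosh) = x(T) − x₀·cosh − (ẋ₀/ω)·sinh
numerator   = 0.1117 − (-0.0096)·2.696015 − (-0.0586/3.0139)·2.503697 = 0.186262
denominator = 1 − 2.696015 = -1.696015
p = 0.186262 / -1.696015 = -0.1098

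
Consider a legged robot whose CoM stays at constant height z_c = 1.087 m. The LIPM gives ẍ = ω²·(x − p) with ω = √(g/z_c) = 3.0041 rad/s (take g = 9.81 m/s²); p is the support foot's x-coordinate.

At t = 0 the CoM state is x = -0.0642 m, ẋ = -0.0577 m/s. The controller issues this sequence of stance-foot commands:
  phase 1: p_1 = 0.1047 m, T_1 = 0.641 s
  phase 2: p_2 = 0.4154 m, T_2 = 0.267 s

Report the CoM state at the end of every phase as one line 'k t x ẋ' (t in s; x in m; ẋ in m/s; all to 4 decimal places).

phase 1: p=0.1047, T=0.641, ωT=1.925628, cosh=3.502620, sinh=3.356836; start (x,ẋ)=(-0.064200, -0.057700) → end (x,ẋ)=(-0.551368, -1.905334)
phase 2: p=0.4154, T=0.267, ωT=0.802095, cosh=1.339298, sinh=0.890909; start (x,ẋ)=(-0.551368, -1.905334) → end (x,ẋ)=(-1.444445, -5.139249)

1 0.6410 -0.5514 -1.9053
2 0.9080 -1.4444 -5.1392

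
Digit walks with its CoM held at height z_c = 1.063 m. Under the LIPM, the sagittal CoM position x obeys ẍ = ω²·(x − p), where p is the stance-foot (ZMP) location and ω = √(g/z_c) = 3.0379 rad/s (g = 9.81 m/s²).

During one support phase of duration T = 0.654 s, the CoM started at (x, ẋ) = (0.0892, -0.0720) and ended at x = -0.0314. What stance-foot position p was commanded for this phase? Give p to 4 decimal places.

p = 0.1024

ωT = 3.0379·0.654 = 1.986787; cosh(ωT) = 3.714600, sinh(ωT) = 3.577464
x(T) = p + (x₀−p)·cosh(ωT) + (ẋ₀/ω)·sinh(ωT) ⇒ p·(1 − cosh) = x(T) − x₀·cosh − (ẋ₀/ω)·sinh
numerator   = -0.0314 − (0.0892)·3.714600 − (-0.0720/3.0379)·3.577464 = -0.277954
denominator = 1 − 3.714600 = -2.714600
p = -0.277954 / -2.714600 = 0.1024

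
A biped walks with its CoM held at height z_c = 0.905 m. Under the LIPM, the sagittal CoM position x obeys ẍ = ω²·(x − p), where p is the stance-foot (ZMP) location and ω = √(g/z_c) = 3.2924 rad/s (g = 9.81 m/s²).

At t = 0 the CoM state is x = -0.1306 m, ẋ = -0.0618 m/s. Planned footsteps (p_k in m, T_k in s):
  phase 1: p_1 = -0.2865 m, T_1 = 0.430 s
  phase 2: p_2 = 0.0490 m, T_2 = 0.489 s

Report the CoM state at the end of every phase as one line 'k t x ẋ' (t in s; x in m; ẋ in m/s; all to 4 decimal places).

1 0.4300 0.0172 0.8601
2 0.9190 0.5935 1.9857

phase 1: p=-0.2865, T=0.430, ωT=1.415732, cosh=2.181124, sinh=1.938376; start (x,ẋ)=(-0.130600, -0.061800) → end (x,ẋ)=(0.017153, 0.860146)
phase 2: p=0.0490, T=0.489, ωT=1.609984, cosh=2.601310, sinh=2.401419; start (x,ẋ)=(0.017153, 0.860146) → end (x,ẋ)=(0.593532, 1.985711)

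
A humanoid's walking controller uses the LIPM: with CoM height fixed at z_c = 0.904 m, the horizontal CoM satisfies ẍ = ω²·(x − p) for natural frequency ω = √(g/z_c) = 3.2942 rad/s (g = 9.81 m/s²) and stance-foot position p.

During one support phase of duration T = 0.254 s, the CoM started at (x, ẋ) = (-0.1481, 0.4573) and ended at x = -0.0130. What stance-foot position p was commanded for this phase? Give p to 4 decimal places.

p = -0.1613

ωT = 3.2942·0.254 = 0.836727; cosh(ωT) = 1.370962, sinh(ωT) = 0.937836
x(T) = p + (x₀−p)·cosh(ωT) + (ẋ₀/ω)·sinh(ωT) ⇒ p·(1 − cosh) = x(T) − x₀·cosh − (ẋ₀/ω)·sinh
numerator   = -0.0130 − (-0.1481)·1.370962 − (0.4573/3.2942)·0.937836 = 0.059849
denominator = 1 − 1.370962 = -0.370962
p = 0.059849 / -0.370962 = -0.1613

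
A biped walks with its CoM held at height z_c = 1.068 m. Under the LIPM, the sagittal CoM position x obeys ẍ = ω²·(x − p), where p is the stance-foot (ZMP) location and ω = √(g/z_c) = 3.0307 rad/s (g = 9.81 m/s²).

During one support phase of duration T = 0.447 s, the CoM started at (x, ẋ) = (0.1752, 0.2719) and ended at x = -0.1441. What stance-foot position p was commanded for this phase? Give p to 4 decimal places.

p = 0.6266

ωT = 3.0307·0.447 = 1.354723; cosh(ωT) = 2.066853, sinh(ωT) = 1.808834
x(T) = p + (x₀−p)·cosh(ωT) + (ẋ₀/ω)·sinh(ωT) ⇒ p·(1 − cosh) = x(T) − x₀·cosh − (ẋ₀/ω)·sinh
numerator   = -0.1441 − (0.1752)·2.066853 − (0.2719/3.0307)·1.808834 = -0.668493
denominator = 1 − 2.066853 = -1.066853
p = -0.668493 / -1.066853 = 0.6266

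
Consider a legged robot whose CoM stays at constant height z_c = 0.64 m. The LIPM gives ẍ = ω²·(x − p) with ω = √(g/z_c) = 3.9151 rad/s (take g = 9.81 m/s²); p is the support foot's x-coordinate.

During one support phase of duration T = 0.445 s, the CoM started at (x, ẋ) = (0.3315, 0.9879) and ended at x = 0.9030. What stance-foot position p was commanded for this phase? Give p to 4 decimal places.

p = 0.3968

ωT = 3.9151·0.445 = 1.742220; cosh(ωT) = 2.942567, sinh(ωT) = 2.767436
x(T) = p + (x₀−p)·cosh(ωT) + (ẋ₀/ω)·sinh(ωT) ⇒ p·(1 − cosh) = x(T) − x₀·cosh − (ẋ₀/ω)·sinh
numerator   = 0.9030 − (0.3315)·2.942567 − (0.9879/3.9151)·2.767436 = -0.770770
denominator = 1 − 2.942567 = -1.942567
p = -0.770770 / -1.942567 = 0.3968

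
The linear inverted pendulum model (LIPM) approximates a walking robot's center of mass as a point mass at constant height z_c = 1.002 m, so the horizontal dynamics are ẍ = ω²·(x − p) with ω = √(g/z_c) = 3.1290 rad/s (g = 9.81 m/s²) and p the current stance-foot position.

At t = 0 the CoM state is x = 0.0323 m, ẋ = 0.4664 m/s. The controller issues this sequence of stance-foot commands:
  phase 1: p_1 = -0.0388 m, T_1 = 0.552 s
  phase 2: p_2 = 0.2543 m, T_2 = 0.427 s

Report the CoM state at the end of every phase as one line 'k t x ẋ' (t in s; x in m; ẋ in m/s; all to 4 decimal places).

1 0.5520 0.5735 1.9591
2 0.9790 2.0119 5.7520

phase 1: p=-0.0388, T=0.552, ωT=1.727208, cosh=2.901354, sinh=2.723574; start (x,ẋ)=(0.032300, 0.466400) → end (x,ẋ)=(0.573455, 1.959110)
phase 2: p=0.2543, T=0.427, ωT=1.336083, cosh=2.033493, sinh=1.770620; start (x,ẋ)=(0.573455, 1.959110) → end (x,ẋ)=(2.011908, 5.752039)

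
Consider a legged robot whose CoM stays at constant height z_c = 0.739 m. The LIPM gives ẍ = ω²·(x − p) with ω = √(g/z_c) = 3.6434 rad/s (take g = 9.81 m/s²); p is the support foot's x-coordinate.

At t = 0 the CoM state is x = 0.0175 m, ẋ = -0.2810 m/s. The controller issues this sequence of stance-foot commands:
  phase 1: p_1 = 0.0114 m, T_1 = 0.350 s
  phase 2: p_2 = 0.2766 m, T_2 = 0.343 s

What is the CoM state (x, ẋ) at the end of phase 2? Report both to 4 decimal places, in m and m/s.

x = -0.6643, ẋ = -3.1754

phase 1: p=0.0114, T=0.350, ωT=1.275190, cosh=1.929380, sinh=1.650002; start (x,ẋ)=(0.017500, -0.281000) → end (x,ẋ)=(-0.104088, -0.505485)
phase 2: p=0.2766, T=0.343, ωT=1.249686, cosh=1.887921, sinh=1.601327; start (x,ẋ)=(-0.104088, -0.505485) → end (x,ẋ)=(-0.664278, -3.175356)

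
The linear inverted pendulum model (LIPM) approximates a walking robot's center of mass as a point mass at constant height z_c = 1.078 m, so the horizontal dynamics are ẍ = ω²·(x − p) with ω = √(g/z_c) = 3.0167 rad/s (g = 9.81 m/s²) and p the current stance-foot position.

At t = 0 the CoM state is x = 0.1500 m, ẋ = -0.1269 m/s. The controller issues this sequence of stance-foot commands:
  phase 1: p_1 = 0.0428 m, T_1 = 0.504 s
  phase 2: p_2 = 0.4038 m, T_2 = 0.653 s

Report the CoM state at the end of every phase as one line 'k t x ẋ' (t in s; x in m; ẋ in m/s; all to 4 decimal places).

phase 1: p=0.0428, T=0.504, ωT=1.520417, cosh=2.396376, sinh=2.177755; start (x,ẋ)=(0.150000, -0.126900) → end (x,ẋ)=(0.208082, 0.400165)
phase 2: p=0.4038, T=0.653, ωT=1.969905, cosh=3.654733, sinh=3.515263; start (x,ẋ)=(0.208082, 0.400165) → end (x,ẋ)=(0.154803, -0.612991)

1 0.5040 0.2081 0.4002
2 1.1570 0.1548 -0.6130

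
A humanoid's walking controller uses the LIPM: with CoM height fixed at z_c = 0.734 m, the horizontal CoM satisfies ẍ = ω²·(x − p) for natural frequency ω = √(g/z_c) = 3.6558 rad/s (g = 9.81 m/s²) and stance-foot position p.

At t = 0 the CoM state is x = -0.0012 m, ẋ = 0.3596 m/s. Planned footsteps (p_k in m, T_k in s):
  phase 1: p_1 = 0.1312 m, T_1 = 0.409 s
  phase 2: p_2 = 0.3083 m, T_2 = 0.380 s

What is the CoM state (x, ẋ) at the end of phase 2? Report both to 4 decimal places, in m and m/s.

x = -0.3800, ẋ = -2.3076

phase 1: p=0.1312, T=0.409, ωT=1.495222, cosh=2.342263, sinh=2.118064; start (x,ẋ)=(-0.001200, 0.359600) → end (x,ẋ)=(0.029426, -0.182924)
phase 2: p=0.3083, T=0.380, ωT=1.389204, cosh=2.130465, sinh=1.881191; start (x,ẋ)=(0.029426, -0.182924) → end (x,ẋ)=(-0.379960, -2.307601)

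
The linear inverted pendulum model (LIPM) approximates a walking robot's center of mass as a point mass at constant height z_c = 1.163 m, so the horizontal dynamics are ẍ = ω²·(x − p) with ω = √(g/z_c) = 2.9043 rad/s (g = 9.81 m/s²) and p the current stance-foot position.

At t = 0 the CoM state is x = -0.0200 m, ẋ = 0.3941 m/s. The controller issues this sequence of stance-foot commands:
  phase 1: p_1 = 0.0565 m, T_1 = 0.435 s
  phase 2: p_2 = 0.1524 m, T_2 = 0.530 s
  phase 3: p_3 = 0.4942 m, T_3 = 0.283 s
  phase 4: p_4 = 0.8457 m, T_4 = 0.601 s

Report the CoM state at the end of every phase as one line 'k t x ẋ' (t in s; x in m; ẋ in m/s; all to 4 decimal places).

1 0.4350 0.1312 0.3912
2 0.9650 0.4002 0.8168
3 1.2480 0.6247 0.8580
4 1.8490 1.0137 0.7498

phase 1: p=0.0565, T=0.435, ωT=1.263370, cosh=1.910012, sinh=1.627312; start (x,ẋ)=(-0.020000, 0.394100) → end (x,ẋ)=(0.131203, 0.391181)
phase 2: p=0.1524, T=0.530, ωT=1.539279, cosh=2.437882, sinh=2.223346; start (x,ẋ)=(0.131203, 0.391181) → end (x,ẋ)=(0.400187, 0.816777)
phase 3: p=0.4942, T=0.283, ωT=0.821917, cosh=1.357222, sinh=0.917634; start (x,ẋ)=(0.400187, 0.816777) → end (x,ẋ)=(0.624670, 0.857996)
phase 4: p=0.8457, T=0.601, ωT=1.745484, cosh=2.951618, sinh=2.777057; start (x,ẋ)=(0.624670, 0.857996) → end (x,ẋ)=(1.013709, 0.749779)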